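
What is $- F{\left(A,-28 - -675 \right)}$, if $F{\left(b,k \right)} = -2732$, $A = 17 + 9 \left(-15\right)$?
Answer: $2732$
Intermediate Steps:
$A = -118$ ($A = 17 - 135 = -118$)
$- F{\left(A,-28 - -675 \right)} = \left(-1\right) \left(-2732\right) = 2732$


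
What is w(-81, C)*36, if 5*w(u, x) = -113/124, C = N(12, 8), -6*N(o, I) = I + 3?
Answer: -1017/155 ≈ -6.5613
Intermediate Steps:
N(o, I) = -½ - I/6 (N(o, I) = -(I + 3)/6 = -(3 + I)/6 = -½ - I/6)
C = -11/6 (C = -½ - ⅙*8 = -½ - 4/3 = -11/6 ≈ -1.8333)
w(u, x) = -113/620 (w(u, x) = (-113/124)/5 = (-113*1/124)/5 = (⅕)*(-113/124) = -113/620)
w(-81, C)*36 = -113/620*36 = -1017/155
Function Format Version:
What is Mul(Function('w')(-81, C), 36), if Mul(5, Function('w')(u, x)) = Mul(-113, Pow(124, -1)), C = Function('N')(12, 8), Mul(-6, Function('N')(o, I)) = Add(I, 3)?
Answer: Rational(-1017, 155) ≈ -6.5613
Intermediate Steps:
Function('N')(o, I) = Add(Rational(-1, 2), Mul(Rational(-1, 6), I)) (Function('N')(o, I) = Mul(Rational(-1, 6), Add(I, 3)) = Mul(Rational(-1, 6), Add(3, I)) = Add(Rational(-1, 2), Mul(Rational(-1, 6), I)))
C = Rational(-11, 6) (C = Add(Rational(-1, 2), Mul(Rational(-1, 6), 8)) = Add(Rational(-1, 2), Rational(-4, 3)) = Rational(-11, 6) ≈ -1.8333)
Function('w')(u, x) = Rational(-113, 620) (Function('w')(u, x) = Mul(Rational(1, 5), Mul(-113, Pow(124, -1))) = Mul(Rational(1, 5), Mul(-113, Rational(1, 124))) = Mul(Rational(1, 5), Rational(-113, 124)) = Rational(-113, 620))
Mul(Function('w')(-81, C), 36) = Mul(Rational(-113, 620), 36) = Rational(-1017, 155)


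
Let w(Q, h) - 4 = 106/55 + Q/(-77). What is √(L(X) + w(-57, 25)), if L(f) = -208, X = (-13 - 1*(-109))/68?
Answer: I*√29842505/385 ≈ 14.189*I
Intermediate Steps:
w(Q, h) = 326/55 - Q/77 (w(Q, h) = 4 + (106/55 + Q/(-77)) = 4 + (106*(1/55) + Q*(-1/77)) = 4 + (106/55 - Q/77) = 326/55 - Q/77)
X = 24/17 (X = (-13 + 109)*(1/68) = 96*(1/68) = 24/17 ≈ 1.4118)
√(L(X) + w(-57, 25)) = √(-208 + (326/55 - 1/77*(-57))) = √(-208 + (326/55 + 57/77)) = √(-208 + 2567/385) = √(-77513/385) = I*√29842505/385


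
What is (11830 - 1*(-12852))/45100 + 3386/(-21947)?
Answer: 4743747/12070850 ≈ 0.39299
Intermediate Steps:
(11830 - 1*(-12852))/45100 + 3386/(-21947) = (11830 + 12852)*(1/45100) + 3386*(-1/21947) = 24682*(1/45100) - 3386/21947 = 301/550 - 3386/21947 = 4743747/12070850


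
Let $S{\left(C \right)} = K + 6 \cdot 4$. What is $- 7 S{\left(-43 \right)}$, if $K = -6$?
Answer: $-126$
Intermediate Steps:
$S{\left(C \right)} = 18$ ($S{\left(C \right)} = -6 + 6 \cdot 4 = -6 + 24 = 18$)
$- 7 S{\left(-43 \right)} = \left(-7\right) 18 = -126$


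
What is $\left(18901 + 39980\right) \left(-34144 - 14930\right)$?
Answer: $-2889526194$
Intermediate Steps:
$\left(18901 + 39980\right) \left(-34144 - 14930\right) = 58881 \left(-49074\right) = -2889526194$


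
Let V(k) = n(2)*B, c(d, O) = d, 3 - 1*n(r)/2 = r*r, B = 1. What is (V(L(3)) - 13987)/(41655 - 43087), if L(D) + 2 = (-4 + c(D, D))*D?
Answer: 13989/1432 ≈ 9.7689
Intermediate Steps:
n(r) = 6 - 2*r² (n(r) = 6 - 2*r*r = 6 - 2*r²)
L(D) = -2 + D*(-4 + D) (L(D) = -2 + (-4 + D)*D = -2 + D*(-4 + D))
V(k) = -2 (V(k) = (6 - 2*2²)*1 = (6 - 2*4)*1 = (6 - 8)*1 = -2*1 = -2)
(V(L(3)) - 13987)/(41655 - 43087) = (-2 - 13987)/(41655 - 43087) = -13989/(-1432) = -13989*(-1/1432) = 13989/1432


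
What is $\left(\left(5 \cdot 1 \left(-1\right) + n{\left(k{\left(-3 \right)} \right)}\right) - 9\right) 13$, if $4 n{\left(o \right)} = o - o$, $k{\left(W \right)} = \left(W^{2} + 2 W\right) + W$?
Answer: $-182$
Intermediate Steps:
$k{\left(W \right)} = W^{2} + 3 W$
$n{\left(o \right)} = 0$ ($n{\left(o \right)} = \frac{o - o}{4} = \frac{1}{4} \cdot 0 = 0$)
$\left(\left(5 \cdot 1 \left(-1\right) + n{\left(k{\left(-3 \right)} \right)}\right) - 9\right) 13 = \left(\left(5 \cdot 1 \left(-1\right) + 0\right) - 9\right) 13 = \left(\left(5 \left(-1\right) + 0\right) - 9\right) 13 = \left(\left(-5 + 0\right) - 9\right) 13 = \left(-5 - 9\right) 13 = \left(-14\right) 13 = -182$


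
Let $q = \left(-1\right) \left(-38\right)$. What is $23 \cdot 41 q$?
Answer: $35834$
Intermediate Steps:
$q = 38$
$23 \cdot 41 q = 23 \cdot 41 \cdot 38 = 943 \cdot 38 = 35834$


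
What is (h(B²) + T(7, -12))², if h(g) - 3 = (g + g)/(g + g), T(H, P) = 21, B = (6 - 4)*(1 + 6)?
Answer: 625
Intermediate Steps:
B = 14 (B = 2*7 = 14)
h(g) = 4 (h(g) = 3 + (g + g)/(g + g) = 3 + (2*g)/((2*g)) = 3 + (2*g)*(1/(2*g)) = 3 + 1 = 4)
(h(B²) + T(7, -12))² = (4 + 21)² = 25² = 625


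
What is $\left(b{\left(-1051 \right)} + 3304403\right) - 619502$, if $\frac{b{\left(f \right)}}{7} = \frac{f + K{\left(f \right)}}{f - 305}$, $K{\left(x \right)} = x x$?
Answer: $\frac{605500151}{226} \approx 2.6792 \cdot 10^{6}$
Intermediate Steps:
$K{\left(x \right)} = x^{2}$
$b{\left(f \right)} = \frac{7 \left(f + f^{2}\right)}{-305 + f}$ ($b{\left(f \right)} = 7 \frac{f + f^{2}}{f - 305} = 7 \frac{f + f^{2}}{-305 + f} = \frac{7 \left(f + f^{2}\right)}{-305 + f}$)
$\left(b{\left(-1051 \right)} + 3304403\right) - 619502 = \left(7 \left(-1051\right) \frac{1}{-305 - 1051} \left(1 - 1051\right) + 3304403\right) - 619502 = \left(7 \left(-1051\right) \frac{1}{-1356} \left(-1050\right) + 3304403\right) - 619502 = \left(7 \left(-1051\right) \left(- \frac{1}{1356}\right) \left(-1050\right) + 3304403\right) - 619502 = \left(- \frac{1287475}{226} + 3304403\right) - 619502 = \frac{745507603}{226} - 619502 = \frac{605500151}{226}$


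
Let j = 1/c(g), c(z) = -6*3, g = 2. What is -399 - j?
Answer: -7181/18 ≈ -398.94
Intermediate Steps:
c(z) = -18
j = -1/18 (j = 1/(-18) = -1/18 ≈ -0.055556)
-399 - j = -399 - 1*(-1/18) = -399 + 1/18 = -7181/18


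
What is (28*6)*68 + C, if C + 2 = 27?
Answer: 11449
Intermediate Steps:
C = 25 (C = -2 + 27 = 25)
(28*6)*68 + C = (28*6)*68 + 25 = 168*68 + 25 = 11424 + 25 = 11449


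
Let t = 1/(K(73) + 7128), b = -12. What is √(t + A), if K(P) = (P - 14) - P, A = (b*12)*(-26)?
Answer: √189480088138/7114 ≈ 61.188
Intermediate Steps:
A = 3744 (A = -12*12*(-26) = -144*(-26) = 3744)
K(P) = -14 (K(P) = (-14 + P) - P = -14)
t = 1/7114 (t = 1/(-14 + 7128) = 1/7114 ≈ 0.00014057)
√(t + A) = √(1/7114 + 3744) = √(26634817/7114) = √189480088138/7114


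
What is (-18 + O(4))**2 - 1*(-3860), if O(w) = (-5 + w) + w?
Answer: 4085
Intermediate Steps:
O(w) = -5 + 2*w
(-18 + O(4))**2 - 1*(-3860) = (-18 + (-5 + 2*4))**2 - 1*(-3860) = (-18 + (-5 + 8))**2 + 3860 = (-18 + 3)**2 + 3860 = (-15)**2 + 3860 = 225 + 3860 = 4085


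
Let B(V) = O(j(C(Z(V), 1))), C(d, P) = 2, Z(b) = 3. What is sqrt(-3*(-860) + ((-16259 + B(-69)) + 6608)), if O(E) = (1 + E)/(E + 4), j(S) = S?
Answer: I*sqrt(28282)/2 ≈ 84.086*I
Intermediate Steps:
O(E) = (1 + E)/(4 + E)
B(V) = 1/2 (B(V) = (1 + 2)/(4 + 2) = 3/6 = (1/6)*3 = 1/2)
sqrt(-3*(-860) + ((-16259 + B(-69)) + 6608)) = sqrt(-3*(-860) + ((-16259 + 1/2) + 6608)) = sqrt(2580 + (-32517/2 + 6608)) = sqrt(2580 - 19301/2) = sqrt(-14141/2) = I*sqrt(28282)/2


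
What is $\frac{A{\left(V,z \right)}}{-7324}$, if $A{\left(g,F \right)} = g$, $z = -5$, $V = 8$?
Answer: $- \frac{2}{1831} \approx -0.0010923$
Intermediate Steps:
$\frac{A{\left(V,z \right)}}{-7324} = \frac{8}{-7324} = 8 \left(- \frac{1}{7324}\right) = - \frac{2}{1831}$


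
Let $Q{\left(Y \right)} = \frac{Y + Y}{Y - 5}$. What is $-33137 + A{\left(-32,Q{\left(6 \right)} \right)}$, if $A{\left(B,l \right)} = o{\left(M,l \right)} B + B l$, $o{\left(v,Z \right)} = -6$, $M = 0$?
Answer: $-33329$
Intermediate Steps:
$Q{\left(Y \right)} = \frac{2 Y}{-5 + Y}$
$A{\left(B,l \right)} = - 6 B + B l$
$-33137 + A{\left(-32,Q{\left(6 \right)} \right)} = -33137 - 32 \left(-6 + 2 \cdot 6 \frac{1}{-5 + 6}\right) = -33137 - 32 \left(-6 + 2 \cdot 6 \cdot 1^{-1}\right) = -33137 - 32 \left(-6 + 2 \cdot 6 \cdot 1\right) = -33137 - 32 \left(-6 + 12\right) = -33137 - 192 = -33329$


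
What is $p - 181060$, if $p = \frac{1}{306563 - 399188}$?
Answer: $- \frac{16770682501}{92625} \approx -1.8106 \cdot 10^{5}$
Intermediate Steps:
$p = - \frac{1}{92625}$ ($p = \frac{1}{-92625} = - \frac{1}{92625} \approx -1.0796 \cdot 10^{-5}$)
$p - 181060 = - \frac{1}{92625} - 181060 = - \frac{16770682501}{92625}$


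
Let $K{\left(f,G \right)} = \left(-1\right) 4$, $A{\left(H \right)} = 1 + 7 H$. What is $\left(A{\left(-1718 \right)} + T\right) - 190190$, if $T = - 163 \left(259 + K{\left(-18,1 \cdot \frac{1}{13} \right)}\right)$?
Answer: $-243780$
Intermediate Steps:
$K{\left(f,G \right)} = -4$
$T = -41565$ ($T = - 163 \left(259 - 4\right) = \left(-163\right) 255 = -41565$)
$\left(A{\left(-1718 \right)} + T\right) - 190190 = \left(\left(1 + 7 \left(-1718\right)\right) - 41565\right) - 190190 = \left(\left(1 - 12026\right) - 41565\right) - 190190 = \left(-12025 - 41565\right) - 190190 = -53590 - 190190 = -243780$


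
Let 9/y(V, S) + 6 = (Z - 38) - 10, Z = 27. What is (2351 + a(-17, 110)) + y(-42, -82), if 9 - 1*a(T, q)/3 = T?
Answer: 7286/3 ≈ 2428.7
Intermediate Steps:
y(V, S) = -1/3 (y(V, S) = 9/(-6 + ((27 - 38) - 10)) = 9/(-6 + (-11 - 10)) = 9/(-6 - 21) = 9/(-27) = 9*(-1/27) = -1/3)
a(T, q) = 27 - 3*T
(2351 + a(-17, 110)) + y(-42, -82) = (2351 + (27 - 3*(-17))) - 1/3 = (2351 + (27 + 51)) - 1/3 = (2351 + 78) - 1/3 = 2429 - 1/3 = 7286/3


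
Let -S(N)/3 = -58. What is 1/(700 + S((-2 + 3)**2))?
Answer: 1/874 ≈ 0.0011442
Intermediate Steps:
S(N) = 174 (S(N) = -3*(-58) = 174)
1/(700 + S((-2 + 3)**2)) = 1/(700 + 174) = 1/874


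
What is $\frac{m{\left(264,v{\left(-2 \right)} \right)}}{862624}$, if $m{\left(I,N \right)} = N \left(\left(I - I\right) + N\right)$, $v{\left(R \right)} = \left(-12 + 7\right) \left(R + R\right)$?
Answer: $\frac{25}{53914} \approx 0.0004637$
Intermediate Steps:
$v{\left(R \right)} = - 10 R$ ($v{\left(R \right)} = - 5 \cdot 2 R = - 10 R$)
$m{\left(I,N \right)} = N^{2}$ ($m{\left(I,N \right)} = N \left(0 + N\right) = N N = N^{2}$)
$\frac{m{\left(264,v{\left(-2 \right)} \right)}}{862624} = \frac{\left(\left(-10\right) \left(-2\right)\right)^{2}}{862624} = 20^{2} \cdot \frac{1}{862624} = 400 \cdot \frac{1}{862624} = \frac{25}{53914}$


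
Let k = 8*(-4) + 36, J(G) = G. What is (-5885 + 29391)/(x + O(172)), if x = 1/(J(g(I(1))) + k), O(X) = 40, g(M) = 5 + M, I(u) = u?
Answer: 235060/401 ≈ 586.18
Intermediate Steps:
k = 4 (k = -32 + 36 = 4)
x = 1/10 (x = 1/((5 + 1) + 4) = 1/(6 + 4) = 1/10 ≈ 0.10000)
(-5885 + 29391)/(x + O(172)) = (-5885 + 29391)/(1/10 + 40) = 23506/(401/10) = 23506*(10/401) = 235060/401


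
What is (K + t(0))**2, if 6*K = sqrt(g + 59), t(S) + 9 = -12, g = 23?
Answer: (126 - sqrt(82))**2/36 ≈ 379.89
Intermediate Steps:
t(S) = -21 (t(S) = -9 - 12 = -21)
K = sqrt(82)/6 (K = sqrt(23 + 59)/6 = sqrt(82)/6 ≈ 1.5092)
(K + t(0))**2 = (sqrt(82)/6 - 21)**2 = (-21 + sqrt(82)/6)**2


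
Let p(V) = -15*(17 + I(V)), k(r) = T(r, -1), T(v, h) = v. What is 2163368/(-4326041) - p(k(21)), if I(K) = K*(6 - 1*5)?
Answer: 2463680002/4326041 ≈ 569.50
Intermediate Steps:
k(r) = r
I(K) = K (I(K) = K*(6 - 5) = K*1 = K)
p(V) = -255 - 15*V (p(V) = -15*(17 + V) = -255 - 15*V)
2163368/(-4326041) - p(k(21)) = 2163368/(-4326041) - (-255 - 15*21) = 2163368*(-1/4326041) - (-255 - 315) = -2163368/4326041 - 1*(-570) = -2163368/4326041 + 570 = 2463680002/4326041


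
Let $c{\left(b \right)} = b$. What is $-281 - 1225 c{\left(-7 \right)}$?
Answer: $8294$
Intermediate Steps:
$-281 - 1225 c{\left(-7 \right)} = -281 - -8575 = -281 + 8575 = 8294$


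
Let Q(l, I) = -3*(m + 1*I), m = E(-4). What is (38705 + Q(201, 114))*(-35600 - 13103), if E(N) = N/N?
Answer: -1868247080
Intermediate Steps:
E(N) = 1
m = 1
Q(l, I) = -3 - 3*I (Q(l, I) = -3*(1 + 1*I) = -3*(1 + I) = -3 - 3*I)
(38705 + Q(201, 114))*(-35600 - 13103) = (38705 + (-3 - 3*114))*(-35600 - 13103) = (38705 + (-3 - 342))*(-48703) = (38705 - 345)*(-48703) = 38360*(-48703) = -1868247080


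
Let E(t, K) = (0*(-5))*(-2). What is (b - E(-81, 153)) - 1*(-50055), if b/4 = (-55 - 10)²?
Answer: 66955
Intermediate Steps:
E(t, K) = 0 (E(t, K) = 0*(-2) = 0)
b = 16900 (b = 4*(-55 - 10)² = 4*(-65)² = 4*4225 = 16900)
(b - E(-81, 153)) - 1*(-50055) = (16900 - 1*0) - 1*(-50055) = (16900 + 0) + 50055 = 16900 + 50055 = 66955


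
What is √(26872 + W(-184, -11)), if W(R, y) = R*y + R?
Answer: 2*√7178 ≈ 169.45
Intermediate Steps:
W(R, y) = R + R*y
√(26872 + W(-184, -11)) = √(26872 - 184*(1 - 11)) = √(26872 - 184*(-10)) = √(26872 + 1840) = √28712 = 2*√7178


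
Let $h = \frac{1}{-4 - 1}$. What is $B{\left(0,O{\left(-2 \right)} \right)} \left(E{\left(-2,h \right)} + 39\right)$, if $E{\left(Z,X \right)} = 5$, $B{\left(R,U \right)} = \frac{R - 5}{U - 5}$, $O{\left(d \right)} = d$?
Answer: $\frac{220}{7} \approx 31.429$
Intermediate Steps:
$B{\left(R,U \right)} = \frac{-5 + R}{-5 + U}$
$h = - \frac{1}{5}$ ($h = \frac{1}{-5} = - \frac{1}{5} \approx -0.2$)
$B{\left(0,O{\left(-2 \right)} \right)} \left(E{\left(-2,h \right)} + 39\right) = \frac{-5 + 0}{-5 - 2} \left(5 + 39\right) = \frac{1}{-7} \left(-5\right) 44 = \left(- \frac{1}{7}\right) \left(-5\right) 44 = \frac{5}{7} \cdot 44 = \frac{220}{7}$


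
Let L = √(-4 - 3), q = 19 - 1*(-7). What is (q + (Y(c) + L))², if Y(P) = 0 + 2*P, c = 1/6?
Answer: 6178/9 + 158*I*√7/3 ≈ 686.44 + 139.34*I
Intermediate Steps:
c = ⅙ ≈ 0.16667
Y(P) = 2*P
q = 26 (q = 19 + 7 = 26)
L = I*√7 (L = √(-7) = I*√7 ≈ 2.6458*I)
(q + (Y(c) + L))² = (26 + (2*(⅙) + I*√7))² = (26 + (⅓ + I*√7))² = (79/3 + I*√7)²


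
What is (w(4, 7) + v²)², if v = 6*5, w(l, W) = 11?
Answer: 829921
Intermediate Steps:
v = 30
(w(4, 7) + v²)² = (11 + 30²)² = (11 + 900)² = 911² = 829921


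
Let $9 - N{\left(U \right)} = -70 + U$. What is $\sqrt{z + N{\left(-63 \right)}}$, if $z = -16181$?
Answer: $i \sqrt{16039} \approx 126.65 i$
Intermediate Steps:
$N{\left(U \right)} = 79 - U$ ($N{\left(U \right)} = 9 - \left(-70 + U\right) = 79 - U$)
$\sqrt{z + N{\left(-63 \right)}} = \sqrt{-16181 + \left(79 - -63\right)} = \sqrt{-16181 + \left(79 + 63\right)} = \sqrt{-16181 + 142} = \sqrt{-16039} = i \sqrt{16039}$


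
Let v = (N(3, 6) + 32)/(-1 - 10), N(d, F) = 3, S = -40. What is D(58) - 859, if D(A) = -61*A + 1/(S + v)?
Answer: -2088586/475 ≈ -4397.0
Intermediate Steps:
v = -35/11 (v = (3 + 32)/(-1 - 10) = 35/(-11) = 35*(-1/11) = -35/11 ≈ -3.1818)
D(A) = -11/475 - 61*A (D(A) = -61*A + 1/(-40 - 35/11) = -61*A + 1/(-475/11) = -61*A - 11/475 = -11/475 - 61*A)
D(58) - 859 = (-11/475 - 61*58) - 859 = (-11/475 - 3538) - 859 = -1680561/475 - 859 = -2088586/475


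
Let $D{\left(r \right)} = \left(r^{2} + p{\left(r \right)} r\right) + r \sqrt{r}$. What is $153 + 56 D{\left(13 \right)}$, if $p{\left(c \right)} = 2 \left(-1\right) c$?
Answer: $-9311 + 728 \sqrt{13} \approx -6686.2$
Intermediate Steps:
$p{\left(c \right)} = - 2 c$
$D{\left(r \right)} = r^{\frac{3}{2}} - r^{2}$ ($D{\left(r \right)} = \left(r^{2} + - 2 r r\right) + r \sqrt{r} = \left(r^{2} - 2 r^{2}\right) + r^{\frac{3}{2}} = - r^{2} + r^{\frac{3}{2}} = r^{\frac{3}{2}} - r^{2}$)
$153 + 56 D{\left(13 \right)} = 153 + 56 \left(13^{\frac{3}{2}} - 13^{2}\right) = 153 + 56 \left(13 \sqrt{13} - 169\right) = 153 + 56 \left(-169 + 13 \sqrt{13}\right) = 153 - \left(9464 - 728 \sqrt{13}\right) = -9311 + 728 \sqrt{13}$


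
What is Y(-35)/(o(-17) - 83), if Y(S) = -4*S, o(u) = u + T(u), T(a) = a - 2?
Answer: -20/17 ≈ -1.1765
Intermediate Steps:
T(a) = -2 + a
o(u) = -2 + 2*u (o(u) = u + (-2 + u) = -2 + 2*u)
Y(-35)/(o(-17) - 83) = (-4*(-35))/((-2 + 2*(-17)) - 83) = 140/((-2 - 34) - 83) = 140/(-36 - 83) = 140/(-119) = 140*(-1/119) = -20/17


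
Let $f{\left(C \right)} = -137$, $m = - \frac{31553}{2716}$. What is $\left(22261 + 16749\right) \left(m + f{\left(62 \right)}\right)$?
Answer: $- \frac{7873095725}{1358} \approx -5.7976 \cdot 10^{6}$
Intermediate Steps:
$m = - \frac{31553}{2716}$ ($m = \left(-31553\right) \frac{1}{2716} = - \frac{31553}{2716} \approx -11.617$)
$\left(22261 + 16749\right) \left(m + f{\left(62 \right)}\right) = \left(22261 + 16749\right) \left(- \frac{31553}{2716} - 137\right) = 39010 \left(- \frac{403645}{2716}\right) = - \frac{7873095725}{1358}$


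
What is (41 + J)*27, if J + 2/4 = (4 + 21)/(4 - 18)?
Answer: 7317/7 ≈ 1045.3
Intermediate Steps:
J = -16/7 (J = -½ + (4 + 21)/(4 - 18) = -½ + 25/(-14) = -½ + 25*(-1/14) = -½ - 25/14 = -16/7 ≈ -2.2857)
(41 + J)*27 = (41 - 16/7)*27 = (271/7)*27 = 7317/7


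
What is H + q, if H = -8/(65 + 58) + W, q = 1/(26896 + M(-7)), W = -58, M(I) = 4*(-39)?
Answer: -190976957/3289020 ≈ -58.065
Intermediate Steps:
M(I) = -156
q = 1/26740 (q = 1/(26896 - 156) = 1/26740 ≈ 3.7397e-5)
H = -7142/123 (H = -8/(65 + 58) - 58 = -8/123 - 58 = -7142/123 ≈ -58.065)
H + q = -7142/123 + 1/26740 = -190976957/3289020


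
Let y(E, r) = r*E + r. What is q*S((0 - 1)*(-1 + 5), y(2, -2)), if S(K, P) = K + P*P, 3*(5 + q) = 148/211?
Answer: -96544/633 ≈ -152.52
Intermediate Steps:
q = -3017/633 (q = -5 + (148/211)/3 = -5 + (148*(1/211))/3 = -5 + (⅓)*(148/211) = -5 + 148/633 = -3017/633 ≈ -4.7662)
y(E, r) = r + E*r (y(E, r) = E*r + r = r + E*r)
S(K, P) = K + P²
q*S((0 - 1)*(-1 + 5), y(2, -2)) = -3017*((0 - 1)*(-1 + 5) + (-2*(1 + 2))²)/633 = -3017*(-1*4 + (-2*3)²)/633 = -3017*(-4 + (-6)²)/633 = -3017*(-4 + 36)/633 = -3017/633*32 = -96544/633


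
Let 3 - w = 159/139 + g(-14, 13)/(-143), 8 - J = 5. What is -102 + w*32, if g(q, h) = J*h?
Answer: -51798/1529 ≈ -33.877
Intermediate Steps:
J = 3 (J = 8 - 1*5 = 8 - 5 = 3)
g(q, h) = 3*h
w = 3255/1529 (w = 3 - (159/139 + (3*13)/(-143)) = 3 - (159*(1/139) + 39*(-1/143)) = 3 - (159/139 - 3/11) = 3 - 1*1332/1529 = 3 - 1332/1529 = 3255/1529 ≈ 2.1288)
-102 + w*32 = -102 + (3255/1529)*32 = -102 + 104160/1529 = -51798/1529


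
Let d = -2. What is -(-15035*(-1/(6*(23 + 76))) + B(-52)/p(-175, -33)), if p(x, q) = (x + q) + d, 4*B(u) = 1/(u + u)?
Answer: -218909699/8648640 ≈ -25.311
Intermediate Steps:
B(u) = 1/(8*u) (B(u) = 1/(4*(u + u)) = 1/(4*((2*u))) = (1/(2*u))/4 = 1/(8*u))
p(x, q) = -2 + q + x (p(x, q) = (x + q) - 2 = (q + x) - 2 = -2 + q + x)
-(-15035*(-1/(6*(23 + 76))) + B(-52)/p(-175, -33)) = -(-15035*(-1/(6*(23 + 76))) + ((⅛)/(-52))/(-2 - 33 - 175)) = -(-15035/(99*(-6)) + ((⅛)*(-1/52))/(-210)) = -(-15035/(-594) - 1/416*(-1/210)) = -(-15035*(-1/594) + 1/87360) = -(15035/594 + 1/87360) = -1*218909699/8648640 = -218909699/8648640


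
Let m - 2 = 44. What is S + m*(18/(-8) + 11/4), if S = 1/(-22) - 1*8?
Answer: 329/22 ≈ 14.955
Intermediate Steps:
m = 46 (m = 2 + 44 = 46)
S = -177/22 (S = -1/22 - 8 = -177/22 ≈ -8.0455)
S + m*(18/(-8) + 11/4) = -177/22 + 46*(18/(-8) + 11/4) = -177/22 + 46*(18*(-⅛) + 11*(¼)) = -177/22 + 46*(-9/4 + 11/4) = -177/22 + 46*(½) = -177/22 + 23 = 329/22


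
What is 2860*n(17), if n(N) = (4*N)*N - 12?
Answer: 3271840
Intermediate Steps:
n(N) = -12 + 4*N² (n(N) = 4*N² - 12 = -12 + 4*N²)
2860*n(17) = 2860*(-12 + 4*17²) = 2860*(-12 + 4*289) = 2860*(-12 + 1156) = 2860*1144 = 3271840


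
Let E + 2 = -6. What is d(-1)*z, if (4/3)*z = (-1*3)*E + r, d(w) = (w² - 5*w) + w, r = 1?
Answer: 375/4 ≈ 93.750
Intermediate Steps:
E = -8 (E = -2 - 6 = -8)
d(w) = w² - 4*w
z = 75/4 (z = 3*(-1*3*(-8) + 1)/4 = 3*(-3*(-8) + 1)/4 = 3*(24 + 1)/4 = (¾)*25 = 75/4 ≈ 18.750)
d(-1)*z = -(-4 - 1)*(75/4) = -1*(-5)*(75/4) = 5*(75/4) = 375/4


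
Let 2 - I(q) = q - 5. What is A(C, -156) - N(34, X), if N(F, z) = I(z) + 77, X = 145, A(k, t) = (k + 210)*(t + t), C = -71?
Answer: -43307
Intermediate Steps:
A(k, t) = 2*t*(210 + k) (A(k, t) = (210 + k)*(2*t) = 2*t*(210 + k))
I(q) = 7 - q (I(q) = 2 - (q - 5) = 2 - (-5 + q) = 2 + (5 - q) = 7 - q)
N(F, z) = 84 - z (N(F, z) = (7 - z) + 77 = 84 - z)
A(C, -156) - N(34, X) = 2*(-156)*(210 - 71) - (84 - 1*145) = 2*(-156)*139 - (84 - 145) = -43368 - 1*(-61) = -43368 + 61 = -43307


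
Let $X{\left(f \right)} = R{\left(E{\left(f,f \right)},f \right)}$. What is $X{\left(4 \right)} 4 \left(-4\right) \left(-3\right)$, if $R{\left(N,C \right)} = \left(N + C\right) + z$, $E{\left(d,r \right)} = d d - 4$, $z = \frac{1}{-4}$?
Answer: $756$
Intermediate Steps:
$z = - \frac{1}{4} \approx -0.25$
$E{\left(d,r \right)} = -4 + d^{2}$ ($E{\left(d,r \right)} = d^{2} - 4 = -4 + d^{2}$)
$R{\left(N,C \right)} = - \frac{1}{4} + C + N$ ($R{\left(N,C \right)} = \left(N + C\right) - \frac{1}{4} = \left(C + N\right) - \frac{1}{4} = - \frac{1}{4} + C + N$)
$X{\left(f \right)} = - \frac{17}{4} + f + f^{2}$ ($X{\left(f \right)} = - \frac{1}{4} + f + \left(-4 + f^{2}\right) = - \frac{17}{4} + f + f^{2}$)
$X{\left(4 \right)} 4 \left(-4\right) \left(-3\right) = \left(- \frac{17}{4} + 4 + 4^{2}\right) 4 \left(-4\right) \left(-3\right) = \left(- \frac{17}{4} + 4 + 16\right) \left(-16\right) \left(-3\right) = \frac{63}{4} \left(-16\right) \left(-3\right) = \left(-252\right) \left(-3\right) = 756$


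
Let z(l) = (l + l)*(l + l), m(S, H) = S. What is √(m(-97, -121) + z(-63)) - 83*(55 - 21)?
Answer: -2822 + √15779 ≈ -2696.4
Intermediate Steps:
z(l) = 4*l² (z(l) = (2*l)*(2*l) = 4*l²)
√(m(-97, -121) + z(-63)) - 83*(55 - 21) = √(-97 + 4*(-63)²) - 83*(55 - 21) = √(-97 + 4*3969) - 83*34 = √(-97 + 15876) - 2822 = √15779 - 2822 = -2822 + √15779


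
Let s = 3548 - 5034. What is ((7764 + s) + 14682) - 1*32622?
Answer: -11662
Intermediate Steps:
s = -1486
((7764 + s) + 14682) - 1*32622 = ((7764 - 1486) + 14682) - 1*32622 = (6278 + 14682) - 32622 = 20960 - 32622 = -11662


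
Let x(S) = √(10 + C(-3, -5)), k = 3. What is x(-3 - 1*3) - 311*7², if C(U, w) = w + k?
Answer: -15239 + 2*√2 ≈ -15236.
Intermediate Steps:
C(U, w) = 3 + w (C(U, w) = w + 3 = 3 + w)
x(S) = 2*√2 (x(S) = √(10 + (3 - 5)) = √(10 - 2) = √8 = 2*√2)
x(-3 - 1*3) - 311*7² = 2*√2 - 311*7² = 2*√2 - 311*49 = 2*√2 - 15239 = -15239 + 2*√2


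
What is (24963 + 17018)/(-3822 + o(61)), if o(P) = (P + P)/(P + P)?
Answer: -41981/3821 ≈ -10.987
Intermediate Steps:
o(P) = 1 (o(P) = (2*P)/((2*P)) = (2*P)*(1/(2*P)) = 1)
(24963 + 17018)/(-3822 + o(61)) = (24963 + 17018)/(-3822 + 1) = 41981/(-3821) = 41981*(-1/3821) = -41981/3821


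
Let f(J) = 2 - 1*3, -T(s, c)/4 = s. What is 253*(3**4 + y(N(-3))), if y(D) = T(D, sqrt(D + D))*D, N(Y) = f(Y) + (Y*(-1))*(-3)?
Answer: -80707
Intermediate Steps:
T(s, c) = -4*s
f(J) = -1 (f(J) = 2 - 3 = -1)
N(Y) = -1 + 3*Y (N(Y) = -1 + (Y*(-1))*(-3) = -1 - Y*(-3) = -1 + 3*Y)
y(D) = -4*D**2 (y(D) = (-4*D)*D = -4*D**2)
253*(3**4 + y(N(-3))) = 253*(3**4 - 4*(-1 + 3*(-3))**2) = 253*(81 - 4*(-1 - 9)**2) = 253*(81 - 4*(-10)**2) = 253*(81 - 4*100) = 253*(81 - 400) = 253*(-319) = -80707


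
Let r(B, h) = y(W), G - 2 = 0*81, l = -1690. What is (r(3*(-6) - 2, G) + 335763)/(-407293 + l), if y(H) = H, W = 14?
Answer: -335777/408983 ≈ -0.82100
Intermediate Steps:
G = 2 (G = 2 + 0*81 = 2 + 0 = 2)
r(B, h) = 14
(r(3*(-6) - 2, G) + 335763)/(-407293 + l) = (14 + 335763)/(-407293 - 1690) = 335777/(-408983) = 335777*(-1/408983) = -335777/408983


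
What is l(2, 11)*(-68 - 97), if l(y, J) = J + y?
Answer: -2145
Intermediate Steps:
l(2, 11)*(-68 - 97) = (11 + 2)*(-68 - 97) = 13*(-165) = -2145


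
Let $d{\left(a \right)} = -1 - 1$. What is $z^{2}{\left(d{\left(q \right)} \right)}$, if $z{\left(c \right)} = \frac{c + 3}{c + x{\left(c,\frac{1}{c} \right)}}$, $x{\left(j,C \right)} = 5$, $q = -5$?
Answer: $\frac{1}{9} \approx 0.11111$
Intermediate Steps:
$d{\left(a \right)} = -2$ ($d{\left(a \right)} = -1 - 1 = -2$)
$z{\left(c \right)} = \frac{3 + c}{5 + c}$ ($z{\left(c \right)} = \frac{c + 3}{c + 5} = \frac{3 + c}{5 + c}$)
$z^{2}{\left(d{\left(q \right)} \right)} = \left(\frac{3 - 2}{5 - 2}\right)^{2} = \left(\frac{1}{3} \cdot 1\right)^{2} = \left(\frac{1}{3}\right)^{2} = \frac{1}{9}$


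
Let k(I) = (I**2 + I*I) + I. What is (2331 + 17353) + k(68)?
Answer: 29000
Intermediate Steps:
k(I) = I + 2*I**2 (k(I) = (I**2 + I**2) + I = 2*I**2 + I = I + 2*I**2)
(2331 + 17353) + k(68) = (2331 + 17353) + 68*(1 + 2*68) = 19684 + 68*(1 + 136) = 19684 + 68*137 = 19684 + 9316 = 29000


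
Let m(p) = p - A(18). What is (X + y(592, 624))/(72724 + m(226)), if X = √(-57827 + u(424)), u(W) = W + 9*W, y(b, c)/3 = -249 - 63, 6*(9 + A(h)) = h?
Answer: -18/1403 + I*√53587/72956 ≈ -0.01283 + 0.003173*I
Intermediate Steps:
A(h) = -9 + h/6
y(b, c) = -936 (y(b, c) = 3*(-249 - 63) = 3*(-312) = -936)
u(W) = 10*W
m(p) = 6 + p (m(p) = p - (-9 + (⅙)*18) = p - (-9 + 3) = p - 1*(-6) = p + 6 = 6 + p)
X = I*√53587 (X = √(-57827 + 10*424) = √(-57827 + 4240) = √(-53587) = I*√53587 ≈ 231.49*I)
(X + y(592, 624))/(72724 + m(226)) = (I*√53587 - 936)/(72724 + (6 + 226)) = (-936 + I*√53587)/(72724 + 232) = (-936 + I*√53587)/72956 = (-936 + I*√53587)*(1/72956) = -18/1403 + I*√53587/72956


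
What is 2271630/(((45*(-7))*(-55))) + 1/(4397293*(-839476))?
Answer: 50821483745951791/387599303539140 ≈ 131.12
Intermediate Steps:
2271630/(((45*(-7))*(-55))) + 1/(4397293*(-839476)) = 2271630/((-315*(-55))) + (1/4397293)*(-1/839476) = 2271630/17325 - 1/3691421938468 = 2271630*(1/17325) - 1/3691421938468 = 151442/1155 - 1/3691421938468 = 50821483745951791/387599303539140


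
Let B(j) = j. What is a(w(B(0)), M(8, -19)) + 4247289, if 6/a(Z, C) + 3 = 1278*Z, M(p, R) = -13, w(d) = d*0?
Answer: 4247287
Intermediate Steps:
w(d) = 0
a(Z, C) = 6/(-3 + 1278*Z)
a(w(B(0)), M(8, -19)) + 4247289 = 2/(-1 + 426*0) + 4247289 = 2/(-1 + 0) + 4247289 = 2/(-1) + 4247289 = 2*(-1) + 4247289 = -2 + 4247289 = 4247287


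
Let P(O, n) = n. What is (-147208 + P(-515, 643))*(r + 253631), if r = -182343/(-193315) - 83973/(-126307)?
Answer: -181534147210033004763/4883407541 ≈ -3.7174e+10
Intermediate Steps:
r = 39264437796/24417037705 (r = -182343*(-1/193315) - 83973*(-1/126307) = 182343/193315 + 83973/126307 = 39264437796/24417037705 ≈ 1.6081)
(-147208 + P(-515, 643))*(r + 253631) = (-147208 + 643)*(39264437796/24417037705 + 253631) = -146565*6192956954594651/24417037705 = -181534147210033004763/4883407541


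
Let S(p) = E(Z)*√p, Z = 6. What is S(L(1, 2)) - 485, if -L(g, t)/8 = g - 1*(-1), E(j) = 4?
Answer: -485 + 16*I ≈ -485.0 + 16.0*I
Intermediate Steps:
L(g, t) = -8 - 8*g (L(g, t) = -8*(g - 1*(-1)) = -8*(g + 1) = -8*(1 + g) = -8 - 8*g)
S(p) = 4*√p
S(L(1, 2)) - 485 = 4*√(-8 - 8*1) - 485 = 4*√(-8 - 8) - 485 = 4*√(-16) - 485 = 4*(4*I) - 485 = 16*I - 485 = -485 + 16*I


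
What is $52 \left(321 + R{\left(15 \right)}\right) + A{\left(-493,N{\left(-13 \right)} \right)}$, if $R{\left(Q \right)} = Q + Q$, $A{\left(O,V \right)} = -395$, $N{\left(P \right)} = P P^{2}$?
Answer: $17857$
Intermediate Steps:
$N{\left(P \right)} = P^{3}$
$R{\left(Q \right)} = 2 Q$
$52 \left(321 + R{\left(15 \right)}\right) + A{\left(-493,N{\left(-13 \right)} \right)} = 52 \left(321 + 2 \cdot 15\right) - 395 = 52 \left(321 + 30\right) - 395 = 52 \cdot 351 - 395 = 18252 - 395 = 17857$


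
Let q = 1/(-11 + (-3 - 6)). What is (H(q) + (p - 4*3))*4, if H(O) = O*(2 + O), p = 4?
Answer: -3239/100 ≈ -32.390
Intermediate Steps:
q = -1/20 (q = 1/(-11 - 9) = 1/(-20) = -1/20 ≈ -0.050000)
(H(q) + (p - 4*3))*4 = (-(2 - 1/20)/20 + (4 - 4*3))*4 = (-1/20*39/20 + (4 - 12))*4 = (-39/400 - 8)*4 = -3239/400*4 = -3239/100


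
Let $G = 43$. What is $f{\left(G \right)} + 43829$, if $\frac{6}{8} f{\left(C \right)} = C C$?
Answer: $\frac{138883}{3} \approx 46294.0$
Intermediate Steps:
$f{\left(C \right)} = \frac{4 C^{2}}{3}$ ($f{\left(C \right)} = \frac{4 C C}{3} = \frac{4 C^{2}}{3}$)
$f{\left(G \right)} + 43829 = \frac{4 \cdot 43^{2}}{3} + 43829 = \frac{4}{3} \cdot 1849 + 43829 = \frac{7396}{3} + 43829 = \frac{138883}{3}$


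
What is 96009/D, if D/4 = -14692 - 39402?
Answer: -96009/216376 ≈ -0.44371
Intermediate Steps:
D = -216376 (D = 4*(-14692 - 39402) = 4*(-54094) = -216376)
96009/D = 96009/(-216376) = 96009*(-1/216376) = -96009/216376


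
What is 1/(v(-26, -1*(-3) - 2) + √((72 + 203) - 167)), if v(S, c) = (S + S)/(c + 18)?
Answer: 247/9071 + 1083*√3/18142 ≈ 0.13063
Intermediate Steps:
v(S, c) = 2*S/(18 + c) (v(S, c) = (2*S)/(18 + c) = 2*S/(18 + c))
1/(v(-26, -1*(-3) - 2) + √((72 + 203) - 167)) = 1/(2*(-26)/(18 + (-1*(-3) - 2)) + √((72 + 203) - 167)) = 1/(2*(-26)/(18 + (3 - 2)) + √(275 - 167)) = 1/(2*(-26)/(18 + 1) + √108) = 1/(2*(-26)/19 + 6*√3) = 1/(2*(-26)*(1/19) + 6*√3) = 1/(-52/19 + 6*√3)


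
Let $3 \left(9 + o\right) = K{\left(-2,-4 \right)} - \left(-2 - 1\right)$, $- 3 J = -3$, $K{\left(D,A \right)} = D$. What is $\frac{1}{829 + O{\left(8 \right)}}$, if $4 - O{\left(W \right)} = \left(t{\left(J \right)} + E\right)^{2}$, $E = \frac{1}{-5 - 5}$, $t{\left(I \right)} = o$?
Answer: $\frac{900}{680531} \approx 0.0013225$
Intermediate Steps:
$J = 1$ ($J = \left(- \frac{1}{3}\right) \left(-3\right) = 1$)
$o = - \frac{26}{3}$ ($o = -9 + \frac{-2 - \left(-2 - 1\right)}{3} = -9 + \frac{-2 - -3}{3} = -9 + \frac{-2 + 3}{3} = -9 + \frac{1}{3} \cdot 1 = -9 + \frac{1}{3} = - \frac{26}{3} \approx -8.6667$)
$t{\left(I \right)} = - \frac{26}{3}$
$E = - \frac{1}{10}$ ($E = \frac{1}{-10} = - \frac{1}{10} \approx -0.1$)
$O{\left(W \right)} = - \frac{65569}{900}$ ($O{\left(W \right)} = 4 - \left(- \frac{26}{3} - \frac{1}{10}\right)^{2} = 4 - \left(- \frac{263}{30}\right)^{2} = 4 - \frac{69169}{900} = - \frac{65569}{900}$)
$\frac{1}{829 + O{\left(8 \right)}} = \frac{1}{829 - \frac{65569}{900}} = \frac{1}{\frac{680531}{900}} = \frac{900}{680531}$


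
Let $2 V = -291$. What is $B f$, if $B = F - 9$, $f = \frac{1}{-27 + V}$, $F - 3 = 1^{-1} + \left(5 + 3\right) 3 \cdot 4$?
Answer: $- \frac{182}{345} \approx -0.52754$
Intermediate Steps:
$V = - \frac{291}{2}$ ($V = \frac{1}{2} \left(-291\right) = - \frac{291}{2} \approx -145.5$)
$F = 100$ ($F = 3 + \left(1^{-1} + \left(5 + 3\right) 3 \cdot 4\right) = 3 + \left(1 + 8 \cdot 3 \cdot 4\right) = 3 + \left(1 + 24 \cdot 4\right) = 3 + \left(1 + 96\right) = 3 + 97 = 100$)
$f = - \frac{2}{345}$ ($f = \frac{1}{-27 - \frac{291}{2}} = \frac{1}{- \frac{345}{2}} = - \frac{2}{345} \approx -0.0057971$)
$B = 91$ ($B = 100 - 9 = 91$)
$B f = 91 \left(- \frac{2}{345}\right) = - \frac{182}{345}$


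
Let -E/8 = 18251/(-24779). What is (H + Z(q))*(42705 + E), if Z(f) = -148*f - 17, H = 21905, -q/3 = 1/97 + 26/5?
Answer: 12422363770190604/12017815 ≈ 1.0337e+9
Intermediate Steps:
q = -7581/485 (q = -3*(1/97 + 26/5) = -3*2527/485 = -7581/485 ≈ -15.631)
Z(f) = -17 - 148*f
E = 146008/24779 (E = -146008/(-24779) = -146008*(-1)/24779 = -8*(-18251/24779) = 146008/24779 ≈ 5.8924)
(H + Z(q))*(42705 + E) = (21905 + (-17 - 148*(-7581/485)))*(42705 + 146008/24779) = (21905 + (-17 + 1121988/485))*(1058333203/24779) = (21905 + 1113743/485)*(1058333203/24779) = (11737668/485)*(1058333203/24779) = 12422363770190604/12017815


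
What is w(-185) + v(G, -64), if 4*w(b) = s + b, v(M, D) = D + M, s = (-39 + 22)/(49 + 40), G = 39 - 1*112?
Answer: -32627/178 ≈ -183.30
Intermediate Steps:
G = -73 (G = 39 - 112 = -73)
s = -17/89 ≈ -0.19101
w(b) = -17/356 + b/4 (w(b) = (-17/89 + b)/4 = -17/356 + b/4)
w(-185) + v(G, -64) = (-17/356 + (¼)*(-185)) + (-64 - 73) = (-17/356 - 185/4) - 137 = -8241/178 - 137 = -32627/178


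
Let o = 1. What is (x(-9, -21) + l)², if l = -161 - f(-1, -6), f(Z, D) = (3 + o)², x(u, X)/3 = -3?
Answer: 34596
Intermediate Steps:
x(u, X) = -9 (x(u, X) = 3*(-3) = -9)
f(Z, D) = 16 (f(Z, D) = (3 + 1)² = 4² = 16)
l = -177 (l = -161 - 1*16 = -161 - 16 = -177)
(x(-9, -21) + l)² = (-9 - 177)² = (-186)² = 34596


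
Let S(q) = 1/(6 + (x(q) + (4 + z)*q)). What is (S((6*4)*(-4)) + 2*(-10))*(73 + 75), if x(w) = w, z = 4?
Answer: -1269914/429 ≈ -2960.2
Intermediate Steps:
S(q) = 1/(6 + 9*q) (S(q) = 1/(6 + (q + (4 + 4)*q)) = 1/(6 + (q + 8*q)) = 1/(6 + 9*q))
(S((6*4)*(-4)) + 2*(-10))*(73 + 75) = (1/(3*(2 + 3*((6*4)*(-4)))) + 2*(-10))*(73 + 75) = (1/(3*(2 + 3*(24*(-4)))) - 20)*148 = (1/(3*(2 + 3*(-96))) - 20)*148 = (1/(3*(2 - 288)) - 20)*148 = ((⅓)/(-286) - 20)*148 = ((⅓)*(-1/286) - 20)*148 = (-1/858 - 20)*148 = -17161/858*148 = -1269914/429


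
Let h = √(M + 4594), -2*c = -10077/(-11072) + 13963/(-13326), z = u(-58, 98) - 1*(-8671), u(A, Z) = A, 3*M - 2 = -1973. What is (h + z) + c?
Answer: 1270819306453/147545472 + √3937 ≈ 8675.8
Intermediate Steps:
M = -657 (M = ⅔ + (⅓)*(-1973) = ⅔ - 1973/3 = -657)
z = 8613 (z = -58 - 1*(-8671) = -58 + 8671 = 8613)
c = 10156117/147545472 (c = -(-10077/(-11072) + 13963/(-13326))/2 = -(-10077*(-1/11072) + 13963*(-1/13326))/2 = -(10077/11072 - 13963/13326)/2 = -½*(-10156117/73772736) = 10156117/147545472 ≈ 0.068834)
h = √3937 (h = √(-657 + 4594) = √3937 ≈ 62.746)
(h + z) + c = (√3937 + 8613) + 10156117/147545472 = (8613 + √3937) + 10156117/147545472 = 1270819306453/147545472 + √3937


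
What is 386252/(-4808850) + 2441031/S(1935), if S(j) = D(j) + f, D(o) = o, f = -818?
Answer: 5869060240433/2685742725 ≈ 2185.3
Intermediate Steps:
S(j) = -818 + j (S(j) = j - 818 = -818 + j)
386252/(-4808850) + 2441031/S(1935) = 386252/(-4808850) + 2441031/(-818 + 1935) = 386252*(-1/4808850) + 2441031/1117 = -193126/2404425 + 2441031*(1/1117) = -193126/2404425 + 2441031/1117 = 5869060240433/2685742725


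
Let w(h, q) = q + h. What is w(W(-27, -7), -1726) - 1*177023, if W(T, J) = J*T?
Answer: -178560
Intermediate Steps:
w(h, q) = h + q
w(W(-27, -7), -1726) - 1*177023 = (-7*(-27) - 1726) - 1*177023 = (189 - 1726) - 177023 = -1537 - 177023 = -178560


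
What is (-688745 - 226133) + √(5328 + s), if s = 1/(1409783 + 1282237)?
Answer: -914878 + √9652966278965805/1346010 ≈ -9.1481e+5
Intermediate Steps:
s = 1/2692020 ≈ 3.7147e-7
(-688745 - 226133) + √(5328 + s) = (-688745 - 226133) + √(5328 + 1/2692020) = -914878 + √(14343082561/2692020) = -914878 + √9652966278965805/1346010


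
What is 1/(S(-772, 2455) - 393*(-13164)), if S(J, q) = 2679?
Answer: 1/5176131 ≈ 1.9319e-7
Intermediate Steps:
1/(S(-772, 2455) - 393*(-13164)) = 1/(2679 - 393*(-13164)) = 1/(2679 + 5173452) = 1/5176131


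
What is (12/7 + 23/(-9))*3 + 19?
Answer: 346/21 ≈ 16.476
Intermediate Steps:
(12/7 + 23/(-9))*3 + 19 = (12*(⅐) + 23*(-⅑))*3 + 19 = (12/7 - 23/9)*3 + 19 = -53/63*3 + 19 = -53/21 + 19 = 346/21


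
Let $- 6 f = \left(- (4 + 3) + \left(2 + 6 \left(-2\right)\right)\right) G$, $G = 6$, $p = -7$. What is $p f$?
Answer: $-119$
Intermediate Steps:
$f = 17$ ($f = - \frac{\left(- (4 + 3) + \left(2 + 6 \left(-2\right)\right)\right) 6}{6} = - \frac{\left(\left(-1\right) 7 + \left(2 - 12\right)\right) 6}{6} = - \frac{\left(-7 - 10\right) 6}{6} = - \frac{\left(-17\right) 6}{6} = \left(- \frac{1}{6}\right) \left(-102\right) = 17$)
$p f = \left(-7\right) 17 = -119$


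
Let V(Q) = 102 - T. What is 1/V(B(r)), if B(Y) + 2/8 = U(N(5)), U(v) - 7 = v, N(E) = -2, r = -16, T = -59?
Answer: 1/161 ≈ 0.0062112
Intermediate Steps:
U(v) = 7 + v
B(Y) = 19/4 (B(Y) = -¼ + (7 - 2) = -¼ + 5 = 19/4)
V(Q) = 161 (V(Q) = 102 - 1*(-59) = 102 + 59 = 161)
1/V(B(r)) = 1/161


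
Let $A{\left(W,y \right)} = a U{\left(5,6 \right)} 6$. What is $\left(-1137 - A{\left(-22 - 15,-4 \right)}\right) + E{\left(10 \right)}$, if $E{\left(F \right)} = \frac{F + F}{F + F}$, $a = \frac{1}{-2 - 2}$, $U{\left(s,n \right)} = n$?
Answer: $-1127$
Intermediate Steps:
$a = - \frac{1}{4}$ ($a = \frac{1}{-4} = - \frac{1}{4} \approx -0.25$)
$E{\left(F \right)} = 1$ ($E{\left(F \right)} = \frac{2 F}{2 F} = 2 F \frac{1}{2 F} = 1$)
$A{\left(W,y \right)} = -9$ ($A{\left(W,y \right)} = \left(- \frac{1}{4}\right) 6 \cdot 6 = \left(- \frac{3}{2}\right) 6 = -9$)
$\left(-1137 - A{\left(-22 - 15,-4 \right)}\right) + E{\left(10 \right)} = \left(-1137 - -9\right) + 1 = \left(-1137 + 9\right) + 1 = -1128 + 1 = -1127$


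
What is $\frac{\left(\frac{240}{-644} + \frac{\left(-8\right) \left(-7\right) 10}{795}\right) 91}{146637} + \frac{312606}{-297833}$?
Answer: $- \frac{167602559650586}{159713395679997} \approx -1.0494$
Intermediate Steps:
$\frac{\left(\frac{240}{-644} + \frac{\left(-8\right) \left(-7\right) 10}{795}\right) 91}{146637} + \frac{312606}{-297833} = \left(240 \left(- \frac{1}{644}\right) + 56 \cdot 10 \cdot \frac{1}{795}\right) 91 \cdot \frac{1}{146637} + 312606 \left(- \frac{1}{297833}\right) = \left(- \frac{60}{161} + 560 \cdot \frac{1}{795}\right) 91 \cdot \frac{1}{146637} - \frac{312606}{297833} = \left(- \frac{60}{161} + \frac{112}{159}\right) 91 \cdot \frac{1}{146637} - \frac{312606}{297833} = \frac{8492}{25599} \cdot 91 \cdot \frac{1}{146637} - \frac{312606}{297833} = \frac{110396}{3657} \cdot \frac{1}{146637} - \frac{312606}{297833} = \frac{110396}{536251509} - \frac{312606}{297833} = - \frac{167602559650586}{159713395679997}$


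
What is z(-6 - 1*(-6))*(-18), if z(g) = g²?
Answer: 0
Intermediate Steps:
z(-6 - 1*(-6))*(-18) = (-6 - 1*(-6))²*(-18) = (-6 + 6)²*(-18) = 0²*(-18) = 0*(-18) = 0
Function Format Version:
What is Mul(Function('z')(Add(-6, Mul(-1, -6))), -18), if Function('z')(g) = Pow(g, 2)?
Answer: 0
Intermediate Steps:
Mul(Function('z')(Add(-6, Mul(-1, -6))), -18) = Mul(Pow(Add(-6, Mul(-1, -6)), 2), -18) = Mul(Pow(Add(-6, 6), 2), -18) = Mul(Pow(0, 2), -18) = Mul(0, -18) = 0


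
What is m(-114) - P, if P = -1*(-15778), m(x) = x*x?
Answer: -2782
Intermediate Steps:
m(x) = x**2
P = 15778
m(-114) - P = (-114)**2 - 1*15778 = 12996 - 15778 = -2782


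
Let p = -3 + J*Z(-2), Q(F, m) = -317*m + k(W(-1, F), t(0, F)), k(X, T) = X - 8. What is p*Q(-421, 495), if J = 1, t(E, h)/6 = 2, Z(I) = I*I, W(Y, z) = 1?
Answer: -156922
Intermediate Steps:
Z(I) = I²
t(E, h) = 12 (t(E, h) = 6*2 = 12)
k(X, T) = -8 + X
Q(F, m) = -7 - 317*m (Q(F, m) = -317*m + (-8 + 1) = -317*m - 7 = -7 - 317*m)
p = 1 (p = -3 + 1*(-2)² = -3 + 1*4 = -3 + 4 = 1)
p*Q(-421, 495) = 1*(-7 - 317*495) = 1*(-7 - 156915) = 1*(-156922) = -156922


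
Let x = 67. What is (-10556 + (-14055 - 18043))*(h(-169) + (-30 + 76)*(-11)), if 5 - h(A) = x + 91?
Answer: 28108986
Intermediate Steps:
h(A) = -153 (h(A) = 5 - (67 + 91) = 5 - 1*158 = 5 - 158 = -153)
(-10556 + (-14055 - 18043))*(h(-169) + (-30 + 76)*(-11)) = (-10556 + (-14055 - 18043))*(-153 + (-30 + 76)*(-11)) = (-10556 - 32098)*(-153 + 46*(-11)) = -42654*(-153 - 506) = -42654*(-659) = 28108986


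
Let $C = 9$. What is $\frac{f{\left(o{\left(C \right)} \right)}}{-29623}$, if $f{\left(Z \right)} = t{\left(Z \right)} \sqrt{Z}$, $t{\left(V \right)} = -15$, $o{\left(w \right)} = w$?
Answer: $\frac{45}{29623} \approx 0.0015191$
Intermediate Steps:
$f{\left(Z \right)} = - 15 \sqrt{Z}$
$\frac{f{\left(o{\left(C \right)} \right)}}{-29623} = \frac{\left(-15\right) \sqrt{9}}{-29623} = \left(-15\right) 3 \left(- \frac{1}{29623}\right) = \left(-45\right) \left(- \frac{1}{29623}\right) = \frac{45}{29623}$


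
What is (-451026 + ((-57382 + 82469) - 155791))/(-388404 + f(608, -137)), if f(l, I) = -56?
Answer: 58173/38846 ≈ 1.4975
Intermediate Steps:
(-451026 + ((-57382 + 82469) - 155791))/(-388404 + f(608, -137)) = (-451026 + ((-57382 + 82469) - 155791))/(-388404 - 56) = (-451026 + (25087 - 155791))/(-388460) = (-451026 - 130704)*(-1/388460) = -581730*(-1/388460) = 58173/38846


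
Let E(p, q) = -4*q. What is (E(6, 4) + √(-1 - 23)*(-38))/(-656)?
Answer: 1/41 + 19*I*√6/164 ≈ 0.02439 + 0.28378*I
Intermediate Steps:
(E(6, 4) + √(-1 - 23)*(-38))/(-656) = (-4*4 + √(-1 - 23)*(-38))/(-656) = (-16 + √(-24)*(-38))*(-1/656) = (-16 + (2*I*√6)*(-38))*(-1/656) = (-16 - 76*I*√6)*(-1/656) = 1/41 + 19*I*√6/164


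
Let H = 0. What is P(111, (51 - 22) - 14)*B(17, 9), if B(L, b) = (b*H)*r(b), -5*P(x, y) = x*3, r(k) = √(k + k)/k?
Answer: 0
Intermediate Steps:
r(k) = √2/√k (r(k) = √(2*k)/k = (√2*√k)/k = √2/√k)
P(x, y) = -3*x/5 (P(x, y) = -x*3/5 = -3*x/5)
B(L, b) = 0 (B(L, b) = (b*0)*(√2/√b) = 0*(√2/√b) = 0)
P(111, (51 - 22) - 14)*B(17, 9) = -⅗*111*0 = -333/5*0 = 0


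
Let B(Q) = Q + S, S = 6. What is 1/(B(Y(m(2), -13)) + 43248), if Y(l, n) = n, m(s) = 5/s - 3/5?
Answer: 1/43241 ≈ 2.3126e-5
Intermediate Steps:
m(s) = -⅗ + 5/s (m(s) = 5/s - 3*⅕ = 5/s - ⅗ = -⅗ + 5/s)
B(Q) = 6 + Q (B(Q) = Q + 6 = 6 + Q)
1/(B(Y(m(2), -13)) + 43248) = 1/((6 - 13) + 43248) = 1/(-7 + 43248) = 1/43241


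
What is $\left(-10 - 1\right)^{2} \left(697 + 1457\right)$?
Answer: $260634$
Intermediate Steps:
$\left(-10 - 1\right)^{2} \left(697 + 1457\right) = \left(-11\right)^{2} \cdot 2154 = 121 \cdot 2154 = 260634$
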